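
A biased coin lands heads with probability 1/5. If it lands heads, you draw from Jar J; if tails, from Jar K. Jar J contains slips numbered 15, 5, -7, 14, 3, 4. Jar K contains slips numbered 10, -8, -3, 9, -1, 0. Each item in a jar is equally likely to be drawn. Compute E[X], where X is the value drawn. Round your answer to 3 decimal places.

E[X | Jar J] = (15 + 5 − 7 + 14 + 3 + 4)/6 = 17/3
E[X | Jar K] = (10 − 8 − 3 + 9 − 1 + 0)/6 = 7/6
E[X] = (1/5)·17/3 + (4/5)·7/6 = 31/15 ≈ 2.067

2.067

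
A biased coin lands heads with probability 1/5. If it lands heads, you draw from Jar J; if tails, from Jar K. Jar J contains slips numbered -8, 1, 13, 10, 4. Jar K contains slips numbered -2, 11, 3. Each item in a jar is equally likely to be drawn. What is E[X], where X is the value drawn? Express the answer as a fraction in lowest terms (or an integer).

E[X | Jar J] = (-8 + 1 + 13 + 10 + 4)/5 = 4
E[X | Jar K] = (-2 + 11 + 3)/3 = 4
E[X] = (1/5)·4 + (4/5)·4 = 4

4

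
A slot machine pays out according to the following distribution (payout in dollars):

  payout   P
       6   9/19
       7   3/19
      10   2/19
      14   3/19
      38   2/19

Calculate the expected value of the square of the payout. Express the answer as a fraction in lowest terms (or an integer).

E[X²] = (9/19)·36 + (3/19)·49 + (2/19)·100 + (3/19)·196 + (2/19)·1444
     = 4147/19

4147/19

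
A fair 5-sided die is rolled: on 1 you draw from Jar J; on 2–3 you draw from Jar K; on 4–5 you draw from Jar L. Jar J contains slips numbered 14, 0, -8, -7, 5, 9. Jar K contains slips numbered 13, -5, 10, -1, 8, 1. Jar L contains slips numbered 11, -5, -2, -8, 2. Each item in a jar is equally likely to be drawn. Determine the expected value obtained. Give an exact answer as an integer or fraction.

E[X | Jar J] = (14 + 0 − 8 − 7 + 5 + 9)/6 = 13/6
E[X | Jar K] = (13 − 5 + 10 − 1 + 8 + 1)/6 = 13/3
E[X | Jar L] = (11 − 5 − 2 − 8 + 2)/5 = -2/5
E[X] = (1/5)·13/6 + (2/5)·13/3 + (2/5)·(-2/5) = 301/150

301/150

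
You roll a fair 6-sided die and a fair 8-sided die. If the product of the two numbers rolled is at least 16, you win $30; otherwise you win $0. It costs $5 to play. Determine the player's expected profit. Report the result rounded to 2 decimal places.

$7.50

E[payout] = (7/12)·0 + (5/12)·30 = 25/2
Expected profit = 25/2 − 5 = 15/2 ≈ $7.50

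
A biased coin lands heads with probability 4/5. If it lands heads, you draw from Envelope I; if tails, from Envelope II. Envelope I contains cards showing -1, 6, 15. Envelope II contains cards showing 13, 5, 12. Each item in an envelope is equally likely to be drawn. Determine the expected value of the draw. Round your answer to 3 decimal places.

7.333

E[X | Envelope I] = (-1 + 6 + 15)/3 = 20/3
E[X | Envelope II] = (13 + 5 + 12)/3 = 10
E[X] = (4/5)·20/3 + (1/5)·10 = 22/3 ≈ 7.333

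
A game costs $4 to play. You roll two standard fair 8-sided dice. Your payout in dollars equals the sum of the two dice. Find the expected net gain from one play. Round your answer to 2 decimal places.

$5.00

Distribution of the sum of the two dice: 2 w.p. 1/64, 3 w.p. 1/32, 4 w.p. 3/64, 5 w.p. 1/16, 6 w.p. 5/64, 7 w.p. 3/32, …
E[payout] = (1/64)·2 + (1/32)·3 + (3/64)·4 + (1/16)·5 + (5/64)·6 + (3/32)·7 + (7/64)·8 + (1/8)·9 + (7/64)·10 + (3/32)·11 + (5/64)·12 + (1/16)·13 + (3/64)·14 + (1/32)·15 + (1/64)·16 = 9
Expected profit = 9 − 4 = 5 ≈ $5.00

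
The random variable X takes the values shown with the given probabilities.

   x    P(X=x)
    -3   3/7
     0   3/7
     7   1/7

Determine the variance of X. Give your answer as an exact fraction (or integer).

528/49

E[X] = (3/7)·(-3) + (3/7)·0 + (1/7)·7 = -2/7
E[X²] = (3/7)·9 + (3/7)·0 + (1/7)·49 = 76/7
Var(X) = 76/7 − (-2/7)² = 528/49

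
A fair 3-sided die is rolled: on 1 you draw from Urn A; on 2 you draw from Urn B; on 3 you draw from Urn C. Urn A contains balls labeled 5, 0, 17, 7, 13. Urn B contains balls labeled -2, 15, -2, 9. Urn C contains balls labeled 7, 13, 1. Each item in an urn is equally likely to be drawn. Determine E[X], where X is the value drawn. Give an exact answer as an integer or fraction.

34/5

E[X | Urn A] = (5 + 0 + 17 + 7 + 13)/5 = 42/5
E[X | Urn B] = (-2 + 15 − 2 + 9)/4 = 5
E[X | Urn C] = (7 + 13 + 1)/3 = 7
E[X] = (1/3)·42/5 + (1/3)·5 + (1/3)·7 = 34/5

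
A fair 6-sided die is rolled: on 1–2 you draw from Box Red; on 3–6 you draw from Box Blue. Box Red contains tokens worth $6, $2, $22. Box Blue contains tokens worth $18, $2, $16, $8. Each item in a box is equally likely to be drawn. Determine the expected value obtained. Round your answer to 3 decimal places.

$10.667

E[X | Box Red] = (6 + 2 + 22)/3 = 10
E[X | Box Blue] = (18 + 2 + 16 + 8)/4 = 11
E[X] = (1/3)·10 + (2/3)·11 = 32/3 ≈ 10.667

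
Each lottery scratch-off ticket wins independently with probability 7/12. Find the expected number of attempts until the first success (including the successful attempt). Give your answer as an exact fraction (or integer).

For a geometric distribution, E[trials] = 1/p = 1/(7/12) = 12/7.

12/7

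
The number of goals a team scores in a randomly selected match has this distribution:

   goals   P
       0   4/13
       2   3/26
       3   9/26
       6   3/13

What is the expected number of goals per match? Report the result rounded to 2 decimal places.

2.65

E[X] = (4/13)·0 + (3/26)·2 + (9/26)·3 + (3/13)·6
     = 69/26 ≈ 2.65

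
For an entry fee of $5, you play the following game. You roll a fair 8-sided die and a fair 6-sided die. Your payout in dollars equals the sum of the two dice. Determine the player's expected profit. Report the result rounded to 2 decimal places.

$3.00

Distribution of the sum of the two dice: 2 w.p. 1/48, 3 w.p. 1/24, 4 w.p. 1/16, 5 w.p. 1/12, 6 w.p. 5/48, 7 w.p. 1/8, …
E[payout] = (1/48)·2 + (1/24)·3 + (1/16)·4 + (1/12)·5 + (5/48)·6 + (1/8)·7 + (1/8)·8 + (1/8)·9 + (5/48)·10 + (1/12)·11 + (1/16)·12 + (1/24)·13 + (1/48)·14 = 8
Expected profit = 8 − 5 = 3 ≈ $3.00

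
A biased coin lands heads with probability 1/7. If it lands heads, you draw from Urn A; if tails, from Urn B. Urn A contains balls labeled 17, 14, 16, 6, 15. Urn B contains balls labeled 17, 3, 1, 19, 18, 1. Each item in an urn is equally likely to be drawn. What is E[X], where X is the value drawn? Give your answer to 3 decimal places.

E[X | Urn A] = (17 + 14 + 16 + 6 + 15)/5 = 68/5
E[X | Urn B] = (17 + 3 + 1 + 19 + 18 + 1)/6 = 59/6
E[X] = (1/7)·68/5 + (6/7)·59/6 = 363/35 ≈ 10.371

10.371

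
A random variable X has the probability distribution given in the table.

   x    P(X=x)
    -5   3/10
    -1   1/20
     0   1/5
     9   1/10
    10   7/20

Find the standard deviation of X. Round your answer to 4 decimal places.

6.5213

E[X] = 57/20, E[X²] = 1013/20
Var(X) = E[X²] − (E[X])² = 1013/20 − 3249/400 = 17011/400
SD(X) = √(17011/400) ≈ 6.5213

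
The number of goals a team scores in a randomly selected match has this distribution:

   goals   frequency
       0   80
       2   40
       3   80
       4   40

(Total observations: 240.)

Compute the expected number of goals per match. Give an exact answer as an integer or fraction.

Total = 240, so P(goals=0) = 80/240, etc.
E[X] = (1/3)·0 + (1/6)·2 + (1/3)·3 + (1/6)·4
     = 2

2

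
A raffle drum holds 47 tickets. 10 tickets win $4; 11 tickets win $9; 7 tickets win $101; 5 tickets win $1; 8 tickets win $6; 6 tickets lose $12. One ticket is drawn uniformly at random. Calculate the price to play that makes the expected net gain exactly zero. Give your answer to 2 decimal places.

E[payout] = (10/47)·4 + (11/47)·9 + (7/47)·101 + (5/47)·1 + (8/47)·6 + (6/47)·(-12) = 827/47
Fair fee = E[payout] = 827/47 ≈ $17.60

$17.60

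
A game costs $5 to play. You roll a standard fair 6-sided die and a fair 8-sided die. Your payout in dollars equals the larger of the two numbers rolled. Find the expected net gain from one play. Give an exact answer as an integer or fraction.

11/48 dollars

Distribution of the larger of the two numbers rolled: 1 w.p. 1/48, 2 w.p. 1/16, 3 w.p. 5/48, 4 w.p. 7/48, 5 w.p. 3/16, 6 w.p. 11/48, …
E[payout] = (1/48)·1 + (1/16)·2 + (5/48)·3 + (7/48)·4 + (3/16)·5 + (11/48)·6 + (1/8)·7 + (1/8)·8 = 251/48
Expected profit = 251/48 − 5 = 11/48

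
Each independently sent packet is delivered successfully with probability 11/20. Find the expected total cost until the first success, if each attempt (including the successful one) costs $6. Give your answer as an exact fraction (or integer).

120/11 dollars

E[#attempts] = 1/p = 20/11; E[cost] = 6·20/11 = 120/11.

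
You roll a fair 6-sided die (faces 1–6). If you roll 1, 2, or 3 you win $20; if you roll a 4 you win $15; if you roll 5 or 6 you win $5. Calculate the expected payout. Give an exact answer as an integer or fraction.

E[payout] = (1/3)·5 + (1/6)·15 + (1/2)·20 = 85/6

85/6 dollars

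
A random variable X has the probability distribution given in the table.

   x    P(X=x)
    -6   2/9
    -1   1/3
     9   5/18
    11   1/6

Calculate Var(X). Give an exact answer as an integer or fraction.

E[X] = (2/9)·(-6) + (1/3)·(-1) + (5/18)·9 + (1/6)·11 = 8/3
E[X²] = (2/9)·36 + (1/3)·1 + (5/18)·81 + (1/6)·121 = 51
Var(X) = 51 − (8/3)² = 395/9

395/9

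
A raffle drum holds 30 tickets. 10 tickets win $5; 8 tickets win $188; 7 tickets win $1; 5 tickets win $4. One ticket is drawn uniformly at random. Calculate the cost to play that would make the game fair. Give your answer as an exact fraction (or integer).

E[payout] = (10/30)·5 + (8/30)·188 + (7/30)·1 + (5/30)·4 = 527/10
Fair fee = E[payout] = 527/10

527/10 dollars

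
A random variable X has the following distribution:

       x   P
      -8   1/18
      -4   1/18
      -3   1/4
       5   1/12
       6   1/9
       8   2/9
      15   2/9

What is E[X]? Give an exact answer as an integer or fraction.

43/9

E[X] = (1/18)·(-8) + (1/18)·(-4) + (1/4)·(-3) + (1/12)·5 + (1/9)·6 + (2/9)·8 + (2/9)·15
     = 43/9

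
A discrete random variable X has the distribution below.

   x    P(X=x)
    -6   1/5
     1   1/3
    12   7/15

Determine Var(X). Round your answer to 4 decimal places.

E[X] = (1/5)·(-6) + (1/3)·1 + (7/15)·12 = 71/15
E[X²] = (1/5)·36 + (1/3)·1 + (7/15)·144 = 1121/15
Var(X) = 1121/15 − (71/15)² = 11774/225 ≈ 52.3289

52.3289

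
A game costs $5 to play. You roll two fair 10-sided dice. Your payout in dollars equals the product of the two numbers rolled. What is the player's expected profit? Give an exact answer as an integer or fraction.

Distribution of the product of the two numbers rolled: 1 w.p. 1/100, 2 w.p. 1/50, 3 w.p. 1/50, 4 w.p. 3/100, 5 w.p. 1/50, 6 w.p. 1/25, …
E[payout] = (1/100)·1 + (1/50)·2 + (1/50)·3 + (3/100)·4 + (1/50)·5 + (1/25)·6 + (1/50)·7 + (1/25)·8 + (3/100)·9 + (1/25)·10 + (1/25)·12 + (1/50)·14 + (1/50)·15 + (3/100)·16 + (1/25)·18 + (1/25)·20 + (1/50)·21 + (1/25)·24 + (1/100)·25 + (1/50)·27 + (1/50)·28 + (1/25)·30 + (1/50)·32 + (1/50)·35 + (3/100)·36 + (1/25)·40 + (1/50)·42 + (1/50)·45 + (1/50)·48 + (1/100)·49 + (1/50)·50 + (1/50)·54 + (1/50)·56 + (1/50)·60 + (1/50)·63 + (1/100)·64 + (1/50)·70 + (1/50)·72 + (1/50)·80 + (1/100)·81 + (1/50)·90 + (1/100)·100 = 121/4
Expected profit = 121/4 − 5 = 101/4

101/4 dollars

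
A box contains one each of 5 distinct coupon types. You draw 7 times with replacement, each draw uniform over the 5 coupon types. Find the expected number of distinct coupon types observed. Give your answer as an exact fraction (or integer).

61741/15625

Let Xⱼ=1 if type j appears at least once. P(Xⱼ=1) = 1 − ((5−1)/5)^7 = 61741/78125.
E[#distinct] = 5·61741/78125 = 61741/15625.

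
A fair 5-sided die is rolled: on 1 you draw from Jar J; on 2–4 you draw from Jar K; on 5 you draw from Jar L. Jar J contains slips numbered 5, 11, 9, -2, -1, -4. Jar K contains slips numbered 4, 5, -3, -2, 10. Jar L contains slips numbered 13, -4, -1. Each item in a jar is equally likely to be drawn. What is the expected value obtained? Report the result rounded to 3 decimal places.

2.813

E[X | Jar J] = (5 + 11 + 9 − 2 − 1 − 4)/6 = 3
E[X | Jar K] = (4 + 5 − 3 − 2 + 10)/5 = 14/5
E[X | Jar L] = (13 − 4 − 1)/3 = 8/3
E[X] = (1/5)·3 + (3/5)·14/5 + (1/5)·8/3 = 211/75 ≈ 2.813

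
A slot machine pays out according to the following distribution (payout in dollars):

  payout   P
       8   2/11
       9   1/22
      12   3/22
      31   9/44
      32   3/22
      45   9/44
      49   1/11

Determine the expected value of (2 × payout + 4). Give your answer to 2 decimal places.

59.73

E[2x+4] = (2/11)·20 + (1/22)·22 + (3/22)·28 + (9/44)·66 + (3/22)·68 + (9/44)·94 + (1/11)·102
     = 657/11 ≈ 59.73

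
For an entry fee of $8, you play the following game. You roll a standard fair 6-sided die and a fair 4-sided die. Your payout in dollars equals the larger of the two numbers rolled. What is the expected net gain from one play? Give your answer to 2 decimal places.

Distribution of the larger of the two numbers rolled: 1 w.p. 1/24, 2 w.p. 1/8, 3 w.p. 5/24, 4 w.p. 7/24, 5 w.p. 1/6, 6 w.p. 1/6
E[payout] = (1/24)·1 + (1/8)·2 + (5/24)·3 + (7/24)·4 + (1/6)·5 + (1/6)·6 = 47/12
Expected profit = 47/12 − 8 = -49/12 ≈ -$4.08

-$4.08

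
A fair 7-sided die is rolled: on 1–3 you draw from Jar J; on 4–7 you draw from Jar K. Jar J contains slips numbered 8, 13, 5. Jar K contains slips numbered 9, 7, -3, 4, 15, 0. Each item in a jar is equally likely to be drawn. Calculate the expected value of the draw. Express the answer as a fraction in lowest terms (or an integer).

142/21

E[X | Jar J] = (8 + 13 + 5)/3 = 26/3
E[X | Jar K] = (9 + 7 − 3 + 4 + 15 + 0)/6 = 16/3
E[X] = (3/7)·26/3 + (4/7)·16/3 = 142/21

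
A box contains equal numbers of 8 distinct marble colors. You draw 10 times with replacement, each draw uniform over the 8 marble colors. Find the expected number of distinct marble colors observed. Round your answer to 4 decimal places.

Let Xⱼ=1 if type j appears at least once. P(Xⱼ=1) = 1 − ((8−1)/8)^10 = 791266575/1073741824.
E[#distinct] = 8·791266575/1073741824 = 791266575/134217728.
≈ 5.8954

5.8954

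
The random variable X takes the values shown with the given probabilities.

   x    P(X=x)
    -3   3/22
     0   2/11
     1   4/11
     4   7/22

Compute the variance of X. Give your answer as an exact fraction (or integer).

2505/484

E[X] = (3/22)·(-3) + (2/11)·0 + (4/11)·1 + (7/22)·4 = 27/22
E[X²] = (3/22)·9 + (2/11)·0 + (4/11)·1 + (7/22)·16 = 147/22
Var(X) = 147/22 − (27/22)² = 2505/484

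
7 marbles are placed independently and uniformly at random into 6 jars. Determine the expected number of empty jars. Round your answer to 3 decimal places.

Let Xⱼ=1 if jar j is empty. P(Xⱼ=1) = ((6-1)/6)^7 = 78125/279936.
By linearity, E[#empty] = 6·78125/279936 = 78125/46656.
≈ 1.674

1.674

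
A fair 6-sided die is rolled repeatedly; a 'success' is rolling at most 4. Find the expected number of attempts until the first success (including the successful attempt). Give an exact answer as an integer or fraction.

3/2

For a geometric distribution, E[trials] = 1/p = 1/(2/3) = 3/2.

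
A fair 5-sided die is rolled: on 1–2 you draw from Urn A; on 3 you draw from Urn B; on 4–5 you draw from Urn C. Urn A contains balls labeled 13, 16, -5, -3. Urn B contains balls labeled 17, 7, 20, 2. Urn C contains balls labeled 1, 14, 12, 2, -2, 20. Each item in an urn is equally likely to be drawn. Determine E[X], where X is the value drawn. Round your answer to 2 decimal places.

7.53

E[X | Urn A] = (13 + 16 − 5 − 3)/4 = 21/4
E[X | Urn B] = (17 + 7 + 20 + 2)/4 = 23/2
E[X | Urn C] = (1 + 14 + 12 + 2 − 2 + 20)/6 = 47/6
E[X] = (2/5)·21/4 + (1/5)·23/2 + (2/5)·47/6 = 113/15 ≈ 7.53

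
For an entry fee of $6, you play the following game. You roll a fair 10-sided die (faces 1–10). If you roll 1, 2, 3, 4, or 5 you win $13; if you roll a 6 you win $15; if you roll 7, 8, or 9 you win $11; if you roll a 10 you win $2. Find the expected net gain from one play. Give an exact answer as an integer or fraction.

11/2 dollars

E[payout] = (1/10)·2 + (3/10)·11 + (1/2)·13 + (1/10)·15 = 23/2
Expected profit = 23/2 − 6 = 11/2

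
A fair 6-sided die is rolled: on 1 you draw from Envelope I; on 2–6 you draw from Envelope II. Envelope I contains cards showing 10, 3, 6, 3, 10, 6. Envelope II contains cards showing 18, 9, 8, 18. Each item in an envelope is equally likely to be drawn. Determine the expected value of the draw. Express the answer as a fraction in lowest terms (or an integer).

871/72

E[X | Envelope I] = (10 + 3 + 6 + 3 + 10 + 6)/6 = 19/3
E[X | Envelope II] = (18 + 9 + 8 + 18)/4 = 53/4
E[X] = (1/6)·19/3 + (5/6)·53/4 = 871/72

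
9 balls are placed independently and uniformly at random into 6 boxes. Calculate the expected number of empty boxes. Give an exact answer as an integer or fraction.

1953125/1679616

Let Xⱼ=1 if box j is empty. P(Xⱼ=1) = ((6-1)/6)^9 = 1953125/10077696.
By linearity, E[#empty] = 6·1953125/10077696 = 1953125/1679616.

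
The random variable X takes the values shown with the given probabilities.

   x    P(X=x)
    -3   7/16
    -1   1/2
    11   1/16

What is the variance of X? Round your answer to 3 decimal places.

10.734

E[X] = (7/16)·(-3) + (1/2)·(-1) + (1/16)·11 = -9/8
E[X²] = (7/16)·9 + (1/2)·1 + (1/16)·121 = 12
Var(X) = 12 − (-9/8)² = 687/64 ≈ 10.734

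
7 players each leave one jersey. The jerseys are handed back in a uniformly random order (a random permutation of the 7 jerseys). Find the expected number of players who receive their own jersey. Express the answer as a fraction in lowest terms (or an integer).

1

Let Xᵢ = 1 if person i gets their own jersey. For each i, P(Xᵢ=1) = 1/7.
By linearity of expectation, E[X₁+…+X_7] = 7·(1/7) = 1.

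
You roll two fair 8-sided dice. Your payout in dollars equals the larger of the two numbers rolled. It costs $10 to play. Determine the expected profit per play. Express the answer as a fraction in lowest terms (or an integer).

Distribution of the larger of the two numbers rolled: 1 w.p. 1/64, 2 w.p. 3/64, 3 w.p. 5/64, 4 w.p. 7/64, 5 w.p. 9/64, 6 w.p. 11/64, …
E[payout] = (1/64)·1 + (3/64)·2 + (5/64)·3 + (7/64)·4 + (9/64)·5 + (11/64)·6 + (13/64)·7 + (15/64)·8 = 93/16
Expected profit = 93/16 − 10 = -67/16

-67/16 dollars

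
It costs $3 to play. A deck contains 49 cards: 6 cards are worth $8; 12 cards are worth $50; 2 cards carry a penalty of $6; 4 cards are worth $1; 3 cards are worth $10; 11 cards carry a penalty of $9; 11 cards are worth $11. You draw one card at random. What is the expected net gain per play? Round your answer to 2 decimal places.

$11.12

E[payout] = (6/49)·8 + (12/49)·50 + (2/49)·(-6) + (4/49)·1 + (3/49)·10 + (11/49)·(-9) + (11/49)·11 = 692/49
Expected profit = 692/49 − 3 = 545/49 ≈ $11.12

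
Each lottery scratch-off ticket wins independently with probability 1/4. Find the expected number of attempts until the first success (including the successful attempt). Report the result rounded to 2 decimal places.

4.00

For a geometric distribution, E[trials] = 1/p = 1/(1/4) = 4.
≈ 4.00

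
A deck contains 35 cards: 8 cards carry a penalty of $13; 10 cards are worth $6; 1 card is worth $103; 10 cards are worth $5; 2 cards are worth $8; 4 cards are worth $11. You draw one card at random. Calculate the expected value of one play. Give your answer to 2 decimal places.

$4.83

E[payout] = (8/35)·(-13) + (10/35)·6 + (1/35)·103 + (10/35)·5 + (2/35)·8 + (4/35)·11 = 169/35
≈ $4.83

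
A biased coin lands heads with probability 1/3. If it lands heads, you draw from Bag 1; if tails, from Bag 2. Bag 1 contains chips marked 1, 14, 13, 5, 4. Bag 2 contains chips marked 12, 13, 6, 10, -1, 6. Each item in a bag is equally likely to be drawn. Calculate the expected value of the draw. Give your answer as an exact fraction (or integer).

E[X | Bag 1] = (1 + 14 + 13 + 5 + 4)/5 = 37/5
E[X | Bag 2] = (12 + 13 + 6 + 10 − 1 + 6)/6 = 23/3
E[X] = (1/3)·37/5 + (2/3)·23/3 = 341/45

341/45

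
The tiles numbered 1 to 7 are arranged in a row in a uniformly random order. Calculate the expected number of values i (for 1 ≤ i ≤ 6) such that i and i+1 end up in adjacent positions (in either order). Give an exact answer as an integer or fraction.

12/7

For each i ∈ {1,…,6}, let Xᵢ = 1 if i and i+1 are adjacent. P(Xᵢ=1) = 2·(7−1)!/7! = 2/7.
By linearity, E[ΣXᵢ] = (6)·(2/7) = 12/7.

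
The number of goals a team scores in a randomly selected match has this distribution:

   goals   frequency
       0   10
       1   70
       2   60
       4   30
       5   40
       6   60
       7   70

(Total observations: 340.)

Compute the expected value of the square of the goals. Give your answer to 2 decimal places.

21.71

Total = 340, so P(goals=0) = 10/340, etc.
E[X²] = (1/34)·0 + (7/34)·1 + (3/17)·4 + (3/34)·16 + (2/17)·25 + (3/17)·36 + (7/34)·49
     = 369/17 ≈ 21.71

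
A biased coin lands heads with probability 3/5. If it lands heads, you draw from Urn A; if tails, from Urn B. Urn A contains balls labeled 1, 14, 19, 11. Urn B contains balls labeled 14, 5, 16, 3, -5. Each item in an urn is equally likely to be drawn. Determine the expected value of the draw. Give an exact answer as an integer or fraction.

939/100

E[X | Urn A] = (1 + 14 + 19 + 11)/4 = 45/4
E[X | Urn B] = (14 + 5 + 16 + 3 − 5)/5 = 33/5
E[X] = (3/5)·45/4 + (2/5)·33/5 = 939/100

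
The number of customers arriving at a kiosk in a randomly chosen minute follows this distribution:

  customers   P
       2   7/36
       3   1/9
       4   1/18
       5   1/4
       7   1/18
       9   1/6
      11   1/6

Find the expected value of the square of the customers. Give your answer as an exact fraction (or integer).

1631/36

E[X²] = (7/36)·4 + (1/9)·9 + (1/18)·16 + (1/4)·25 + (1/18)·49 + (1/6)·81 + (1/6)·121
     = 1631/36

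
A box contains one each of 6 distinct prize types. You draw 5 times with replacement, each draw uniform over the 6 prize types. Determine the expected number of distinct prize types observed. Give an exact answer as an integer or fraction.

Let Xⱼ=1 if type j appears at least once. P(Xⱼ=1) = 1 − ((6−1)/6)^5 = 4651/7776.
E[#distinct] = 6·4651/7776 = 4651/1296.

4651/1296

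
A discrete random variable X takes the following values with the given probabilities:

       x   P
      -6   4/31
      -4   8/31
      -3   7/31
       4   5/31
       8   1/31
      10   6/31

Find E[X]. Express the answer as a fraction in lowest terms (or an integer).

E[X] = (4/31)·(-6) + (8/31)·(-4) + (7/31)·(-3) + (5/31)·4 + (1/31)·8 + (6/31)·10
     = 11/31

11/31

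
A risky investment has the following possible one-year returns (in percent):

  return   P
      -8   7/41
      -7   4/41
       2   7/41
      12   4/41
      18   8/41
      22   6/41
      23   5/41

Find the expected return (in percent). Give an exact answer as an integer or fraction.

9

E[X] = (7/41)·(-8) + (4/41)·(-7) + (7/41)·2 + (4/41)·12 + (8/41)·18 + (6/41)·22 + (5/41)·23
     = 9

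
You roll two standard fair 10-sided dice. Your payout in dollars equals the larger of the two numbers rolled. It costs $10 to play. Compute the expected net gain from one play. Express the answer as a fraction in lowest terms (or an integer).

-57/20 dollars

Distribution of the larger of the two numbers rolled: 1 w.p. 1/100, 2 w.p. 3/100, 3 w.p. 1/20, 4 w.p. 7/100, 5 w.p. 9/100, 6 w.p. 11/100, …
E[payout] = (1/100)·1 + (3/100)·2 + (1/20)·3 + (7/100)·4 + (9/100)·5 + (11/100)·6 + (13/100)·7 + (3/20)·8 + (17/100)·9 + (19/100)·10 = 143/20
Expected profit = 143/20 − 10 = -57/20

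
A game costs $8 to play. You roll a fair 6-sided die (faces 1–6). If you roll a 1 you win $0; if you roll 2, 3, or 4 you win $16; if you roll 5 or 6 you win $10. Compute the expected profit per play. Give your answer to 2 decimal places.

E[payout] = (1/6)·0 + (1/3)·10 + (1/2)·16 = 34/3
Expected profit = 34/3 − 8 = 10/3 ≈ $3.33

$3.33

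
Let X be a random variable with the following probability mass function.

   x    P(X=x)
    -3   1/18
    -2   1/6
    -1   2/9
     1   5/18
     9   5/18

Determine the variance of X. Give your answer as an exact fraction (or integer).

6461/324

E[X] = (1/18)·(-3) + (1/6)·(-2) + (2/9)·(-1) + (5/18)·1 + (5/18)·9 = 37/18
E[X²] = (1/18)·9 + (1/6)·4 + (2/9)·1 + (5/18)·1 + (5/18)·81 = 145/6
Var(X) = 145/6 − (37/18)² = 6461/324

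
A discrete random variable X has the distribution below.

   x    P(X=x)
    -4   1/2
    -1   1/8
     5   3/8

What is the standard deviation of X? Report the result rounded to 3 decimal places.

E[X] = -1/4, E[X²] = 35/2
Var(X) = E[X²] − (E[X])² = 35/2 − 1/16 = 279/16
SD(X) = √(279/16) ≈ 4.176

4.176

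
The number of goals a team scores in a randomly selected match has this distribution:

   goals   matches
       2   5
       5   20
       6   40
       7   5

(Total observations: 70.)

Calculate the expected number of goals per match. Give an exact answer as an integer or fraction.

Total = 70, so P(goals=2) = 5/70, etc.
E[X] = (1/14)·2 + (2/7)·5 + (4/7)·6 + (1/14)·7
     = 11/2

11/2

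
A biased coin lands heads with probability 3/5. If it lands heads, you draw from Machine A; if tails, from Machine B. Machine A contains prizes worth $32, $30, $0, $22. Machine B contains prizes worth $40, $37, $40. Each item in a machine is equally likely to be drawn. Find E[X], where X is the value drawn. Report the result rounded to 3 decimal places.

$28.200

E[X | Machine A] = (32 + 30 + 0 + 22)/4 = 21
E[X | Machine B] = (40 + 37 + 40)/3 = 39
E[X] = (3/5)·21 + (2/5)·39 = 141/5 ≈ 28.200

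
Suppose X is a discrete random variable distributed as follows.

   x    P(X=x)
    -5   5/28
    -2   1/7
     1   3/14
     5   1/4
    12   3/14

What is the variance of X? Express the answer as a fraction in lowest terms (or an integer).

E[X] = (5/28)·(-5) + (1/7)·(-2) + (3/14)·1 + (1/4)·5 + (3/14)·12 = 20/7
E[X²] = (5/28)·25 + (1/7)·4 + (3/14)·1 + (1/4)·25 + (3/14)·144 = 593/14
Var(X) = 593/14 − (20/7)² = 3351/98

3351/98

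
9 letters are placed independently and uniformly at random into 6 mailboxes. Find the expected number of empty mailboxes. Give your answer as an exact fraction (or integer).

1953125/1679616

Let Xⱼ=1 if mailbox j is empty. P(Xⱼ=1) = ((6-1)/6)^9 = 1953125/10077696.
By linearity, E[#empty] = 6·1953125/10077696 = 1953125/1679616.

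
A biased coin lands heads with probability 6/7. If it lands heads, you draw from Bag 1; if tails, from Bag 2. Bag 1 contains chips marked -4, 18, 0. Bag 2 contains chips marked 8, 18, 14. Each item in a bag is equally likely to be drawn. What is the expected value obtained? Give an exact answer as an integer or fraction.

E[X | Bag 1] = (-4 + 18 + 0)/3 = 14/3
E[X | Bag 2] = (8 + 18 + 14)/3 = 40/3
E[X] = (6/7)·14/3 + (1/7)·40/3 = 124/21

124/21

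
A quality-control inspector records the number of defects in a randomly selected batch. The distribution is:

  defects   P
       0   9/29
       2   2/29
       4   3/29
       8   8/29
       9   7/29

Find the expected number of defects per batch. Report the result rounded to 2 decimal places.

E[X] = (9/29)·0 + (2/29)·2 + (3/29)·4 + (8/29)·8 + (7/29)·9
     = 143/29 ≈ 4.93

4.93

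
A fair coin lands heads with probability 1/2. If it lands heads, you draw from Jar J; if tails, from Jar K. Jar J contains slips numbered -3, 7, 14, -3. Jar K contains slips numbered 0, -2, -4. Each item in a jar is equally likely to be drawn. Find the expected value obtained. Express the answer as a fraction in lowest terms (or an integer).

7/8

E[X | Jar J] = (-3 + 7 + 14 − 3)/4 = 15/4
E[X | Jar K] = (0 − 2 − 4)/3 = -2
E[X] = (1/2)·15/4 + (1/2)·(-2) = 7/8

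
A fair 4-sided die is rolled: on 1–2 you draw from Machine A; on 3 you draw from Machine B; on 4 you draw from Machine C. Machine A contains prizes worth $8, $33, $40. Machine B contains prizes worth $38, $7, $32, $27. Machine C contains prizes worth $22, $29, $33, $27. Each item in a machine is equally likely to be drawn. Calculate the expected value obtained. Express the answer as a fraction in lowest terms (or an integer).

431/16 dollars

E[X | Machine A] = (8 + 33 + 40)/3 = 27
E[X | Machine B] = (38 + 7 + 32 + 27)/4 = 26
E[X | Machine C] = (22 + 29 + 33 + 27)/4 = 111/4
E[X] = (1/2)·27 + (1/4)·26 + (1/4)·111/4 = 431/16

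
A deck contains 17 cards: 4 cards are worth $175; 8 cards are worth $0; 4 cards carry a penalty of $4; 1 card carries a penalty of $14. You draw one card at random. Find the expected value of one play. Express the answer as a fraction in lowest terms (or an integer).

670/17 dollars

E[payout] = (4/17)·175 + (8/17)·0 + (4/17)·(-4) + (1/17)·(-14) = 670/17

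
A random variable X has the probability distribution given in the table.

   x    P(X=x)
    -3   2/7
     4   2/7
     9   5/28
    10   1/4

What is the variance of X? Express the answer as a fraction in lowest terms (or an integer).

E[X] = (2/7)·(-3) + (2/7)·4 + (5/28)·9 + (1/4)·10 = 123/28
E[X²] = (2/7)·9 + (2/7)·16 + (5/28)·81 + (1/4)·100 = 1305/28
Var(X) = 1305/28 − (123/28)² = 21411/784

21411/784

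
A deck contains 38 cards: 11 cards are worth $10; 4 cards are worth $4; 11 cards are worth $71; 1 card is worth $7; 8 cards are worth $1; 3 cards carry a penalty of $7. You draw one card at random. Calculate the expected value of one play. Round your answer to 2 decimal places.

$23.71

E[payout] = (11/38)·10 + (4/38)·4 + (11/38)·71 + (1/38)·7 + (8/38)·1 + (3/38)·(-7) = 901/38
≈ $23.71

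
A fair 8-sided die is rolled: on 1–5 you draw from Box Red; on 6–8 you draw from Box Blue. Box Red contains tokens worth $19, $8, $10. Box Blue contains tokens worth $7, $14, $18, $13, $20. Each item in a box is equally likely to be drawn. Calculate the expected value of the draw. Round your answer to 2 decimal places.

E[X | Box Red] = (19 + 8 + 10)/3 = 37/3
E[X | Box Blue] = (7 + 14 + 18 + 13 + 20)/5 = 72/5
E[X] = (5/8)·37/3 + (3/8)·72/5 = 1573/120 ≈ 13.11

$13.11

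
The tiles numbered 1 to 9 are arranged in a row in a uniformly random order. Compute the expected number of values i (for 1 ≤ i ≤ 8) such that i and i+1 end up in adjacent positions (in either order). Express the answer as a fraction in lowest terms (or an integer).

16/9

For each i ∈ {1,…,8}, let Xᵢ = 1 if i and i+1 are adjacent. P(Xᵢ=1) = 2·(9−1)!/9! = 2/9.
By linearity, E[ΣXᵢ] = (8)·(2/9) = 16/9.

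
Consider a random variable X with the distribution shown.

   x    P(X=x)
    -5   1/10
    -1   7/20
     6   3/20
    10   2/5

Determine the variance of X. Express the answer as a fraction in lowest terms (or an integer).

E[X] = (1/10)·(-5) + (7/20)·(-1) + (3/20)·6 + (2/5)·10 = 81/20
E[X²] = (1/10)·25 + (7/20)·1 + (3/20)·36 + (2/5)·100 = 193/4
Var(X) = 193/4 − (81/20)² = 12739/400

12739/400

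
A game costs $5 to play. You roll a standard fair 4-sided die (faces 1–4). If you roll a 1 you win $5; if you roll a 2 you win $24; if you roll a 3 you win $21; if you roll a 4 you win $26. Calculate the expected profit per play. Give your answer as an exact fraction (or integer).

E[payout] = (1/4)·5 + (1/4)·21 + (1/4)·24 + (1/4)·26 = 19
Expected profit = 19 − 5 = 14

$14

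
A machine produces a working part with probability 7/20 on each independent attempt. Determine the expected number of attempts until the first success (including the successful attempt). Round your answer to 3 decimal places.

2.857

For a geometric distribution, E[trials] = 1/p = 1/(7/20) = 20/7.
≈ 2.857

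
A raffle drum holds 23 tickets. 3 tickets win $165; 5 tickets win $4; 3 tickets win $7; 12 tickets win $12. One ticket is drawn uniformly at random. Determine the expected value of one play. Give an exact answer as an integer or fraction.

E[payout] = (3/23)·165 + (5/23)·4 + (3/23)·7 + (12/23)·12 = 680/23

680/23 dollars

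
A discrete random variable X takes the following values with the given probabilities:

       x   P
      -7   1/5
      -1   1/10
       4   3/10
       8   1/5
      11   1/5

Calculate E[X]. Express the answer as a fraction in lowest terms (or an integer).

7/2

E[X] = (1/5)·(-7) + (1/10)·(-1) + (3/10)·4 + (1/5)·8 + (1/5)·11
     = 7/2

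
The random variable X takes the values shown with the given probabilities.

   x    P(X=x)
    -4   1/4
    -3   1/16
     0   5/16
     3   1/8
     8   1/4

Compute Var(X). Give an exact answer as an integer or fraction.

5191/256

E[X] = (1/4)·(-4) + (1/16)·(-3) + (5/16)·0 + (1/8)·3 + (1/4)·8 = 19/16
E[X²] = (1/4)·16 + (1/16)·9 + (5/16)·0 + (1/8)·9 + (1/4)·64 = 347/16
Var(X) = 347/16 − (19/16)² = 5191/256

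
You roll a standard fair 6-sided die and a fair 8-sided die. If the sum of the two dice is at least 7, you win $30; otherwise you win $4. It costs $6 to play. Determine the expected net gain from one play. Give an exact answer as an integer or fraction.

127/8 dollars

E[payout] = (5/16)·4 + (11/16)·30 = 175/8
Expected profit = 175/8 − 6 = 127/8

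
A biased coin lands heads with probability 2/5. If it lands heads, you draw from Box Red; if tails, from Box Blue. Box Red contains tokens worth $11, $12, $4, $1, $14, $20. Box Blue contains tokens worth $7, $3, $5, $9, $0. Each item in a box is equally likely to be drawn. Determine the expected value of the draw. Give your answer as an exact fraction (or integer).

E[X | Box Red] = (11 + 12 + 4 + 1 + 14 + 20)/6 = 31/3
E[X | Box Blue] = (7 + 3 + 5 + 9 + 0)/5 = 24/5
E[X] = (2/5)·31/3 + (3/5)·24/5 = 526/75

526/75 dollars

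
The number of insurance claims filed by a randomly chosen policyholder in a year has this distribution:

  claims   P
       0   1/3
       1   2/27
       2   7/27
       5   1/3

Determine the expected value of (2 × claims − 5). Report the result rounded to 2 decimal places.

E[2x-5] = (1/3)·(-5) + (2/27)·(-3) + (7/27)·(-1) + (1/3)·5
     = -13/27 ≈ -0.48

-0.48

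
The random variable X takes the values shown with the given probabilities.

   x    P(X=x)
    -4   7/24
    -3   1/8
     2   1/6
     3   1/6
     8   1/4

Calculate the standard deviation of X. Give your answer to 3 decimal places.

4.721

E[X] = 31/24, E[X²] = 575/24
Var(X) = E[X²] − (E[X])² = 575/24 − 961/576 = 12839/576
SD(X) = √(12839/576) ≈ 4.721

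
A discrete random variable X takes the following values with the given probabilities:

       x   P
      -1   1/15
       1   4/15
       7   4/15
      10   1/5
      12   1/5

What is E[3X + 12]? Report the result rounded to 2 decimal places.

E[3x+12] = (1/15)·9 + (4/15)·15 + (4/15)·33 + (1/5)·42 + (1/5)·48
     = 157/5 ≈ 31.40

31.40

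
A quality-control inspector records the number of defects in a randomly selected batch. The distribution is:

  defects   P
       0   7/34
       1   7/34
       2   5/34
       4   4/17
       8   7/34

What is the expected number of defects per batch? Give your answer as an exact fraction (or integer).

105/34

E[X] = (7/34)·0 + (7/34)·1 + (5/34)·2 + (4/17)·4 + (7/34)·8
     = 105/34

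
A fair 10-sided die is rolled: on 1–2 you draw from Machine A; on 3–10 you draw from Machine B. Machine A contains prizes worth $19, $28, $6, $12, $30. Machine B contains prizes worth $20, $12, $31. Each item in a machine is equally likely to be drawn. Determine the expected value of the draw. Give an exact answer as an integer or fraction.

E[X | Machine A] = (19 + 28 + 6 + 12 + 30)/5 = 19
E[X | Machine B] = (20 + 12 + 31)/3 = 21
E[X] = (1/5)·19 + (4/5)·21 = 103/5

103/5 dollars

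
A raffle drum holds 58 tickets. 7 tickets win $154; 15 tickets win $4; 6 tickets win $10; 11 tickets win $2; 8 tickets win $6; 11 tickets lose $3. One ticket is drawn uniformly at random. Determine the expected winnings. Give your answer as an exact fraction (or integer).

1235/58 dollars

E[payout] = (7/58)·154 + (15/58)·4 + (6/58)·10 + (11/58)·2 + (8/58)·6 + (11/58)·(-3) = 1235/58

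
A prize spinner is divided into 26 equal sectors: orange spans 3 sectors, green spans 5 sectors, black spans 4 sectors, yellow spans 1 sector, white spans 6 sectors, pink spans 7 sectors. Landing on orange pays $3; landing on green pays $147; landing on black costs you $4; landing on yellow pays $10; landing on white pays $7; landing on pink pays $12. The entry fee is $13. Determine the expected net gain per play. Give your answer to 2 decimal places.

$20.23

E[payout] = (3/26)·3 + (5/26)·147 + (4/26)·(-4) + (1/26)·10 + (6/26)·7 + (7/26)·12 = 432/13
Expected profit = 432/13 − 13 = 263/13 ≈ $20.23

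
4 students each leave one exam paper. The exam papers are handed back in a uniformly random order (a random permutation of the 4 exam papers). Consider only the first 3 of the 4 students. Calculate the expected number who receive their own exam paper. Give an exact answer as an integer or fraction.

3/4

Let Xᵢ = 1 if person i gets their own exam paper. For each i, P(Xᵢ=1) = 1/4.
By linearity of expectation, E[X₁+…+X_3] = 3·(1/4) = 3/4.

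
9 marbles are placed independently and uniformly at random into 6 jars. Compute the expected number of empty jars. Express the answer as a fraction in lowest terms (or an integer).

Let Xⱼ=1 if jar j is empty. P(Xⱼ=1) = ((6-1)/6)^9 = 1953125/10077696.
By linearity, E[#empty] = 6·1953125/10077696 = 1953125/1679616.

1953125/1679616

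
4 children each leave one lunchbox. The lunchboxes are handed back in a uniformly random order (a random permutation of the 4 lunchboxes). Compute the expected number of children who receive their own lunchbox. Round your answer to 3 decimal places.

1.000

Let Xᵢ = 1 if person i gets their own lunchbox. For each i, P(Xᵢ=1) = 1/4.
By linearity of expectation, E[X₁+…+X_4] = 4·(1/4) = 1.
≈ 1.000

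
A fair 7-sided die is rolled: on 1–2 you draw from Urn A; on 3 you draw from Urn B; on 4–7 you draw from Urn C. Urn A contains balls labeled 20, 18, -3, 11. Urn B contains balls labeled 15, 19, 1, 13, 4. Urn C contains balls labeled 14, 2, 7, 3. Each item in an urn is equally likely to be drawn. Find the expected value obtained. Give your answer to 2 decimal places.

E[X | Urn A] = (20 + 18 − 3 + 11)/4 = 23/2
E[X | Urn B] = (15 + 19 + 1 + 13 + 4)/5 = 52/5
E[X | Urn C] = (14 + 2 + 7 + 3)/4 = 13/2
E[X] = (2/7)·23/2 + (1/7)·52/5 + (4/7)·13/2 = 297/35 ≈ 8.49

8.49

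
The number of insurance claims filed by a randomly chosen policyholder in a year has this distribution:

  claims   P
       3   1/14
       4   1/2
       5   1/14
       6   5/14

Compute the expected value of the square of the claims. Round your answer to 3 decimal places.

23.286

E[X²] = (1/14)·9 + (1/2)·16 + (1/14)·25 + (5/14)·36
     = 163/7 ≈ 23.286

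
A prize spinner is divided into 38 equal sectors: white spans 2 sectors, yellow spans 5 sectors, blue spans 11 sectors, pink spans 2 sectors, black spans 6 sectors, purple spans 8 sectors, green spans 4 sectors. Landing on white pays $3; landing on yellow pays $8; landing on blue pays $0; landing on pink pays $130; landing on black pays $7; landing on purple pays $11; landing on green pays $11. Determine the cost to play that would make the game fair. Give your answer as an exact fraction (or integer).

240/19 dollars

E[payout] = (2/38)·3 + (5/38)·8 + (11/38)·0 + (2/38)·130 + (6/38)·7 + (8/38)·11 + (4/38)·11 = 240/19
Fair fee = E[payout] = 240/19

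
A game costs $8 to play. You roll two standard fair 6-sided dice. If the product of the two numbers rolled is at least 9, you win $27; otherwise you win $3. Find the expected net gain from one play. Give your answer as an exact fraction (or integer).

E[payout] = (4/9)·3 + (5/9)·27 = 49/3
Expected profit = 49/3 − 8 = 25/3

25/3 dollars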